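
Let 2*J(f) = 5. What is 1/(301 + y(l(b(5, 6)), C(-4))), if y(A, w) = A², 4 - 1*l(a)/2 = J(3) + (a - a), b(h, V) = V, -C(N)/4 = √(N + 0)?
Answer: 1/310 ≈ 0.0032258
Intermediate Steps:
J(f) = 5/2 (J(f) = (½)*5 = 5/2)
C(N) = -4*√N (C(N) = -4*√(N + 0) = -4*√N)
l(a) = 3 (l(a) = 8 - 2*(5/2 + (a - a)) = 8 - 2*(5/2 + 0) = 8 - 2*5/2 = 8 - 5 = 3)
1/(301 + y(l(b(5, 6)), C(-4))) = 1/(301 + 3²) = 1/(301 + 9) = 1/310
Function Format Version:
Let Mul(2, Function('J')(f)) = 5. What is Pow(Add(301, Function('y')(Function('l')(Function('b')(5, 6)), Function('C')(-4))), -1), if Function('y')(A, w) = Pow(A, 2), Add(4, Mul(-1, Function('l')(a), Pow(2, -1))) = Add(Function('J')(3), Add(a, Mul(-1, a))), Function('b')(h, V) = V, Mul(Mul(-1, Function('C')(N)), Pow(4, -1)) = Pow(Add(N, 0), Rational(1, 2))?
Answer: Rational(1, 310) ≈ 0.0032258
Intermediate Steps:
Function('J')(f) = Rational(5, 2) (Function('J')(f) = Mul(Rational(1, 2), 5) = Rational(5, 2))
Function('C')(N) = Mul(-4, Pow(N, Rational(1, 2))) (Function('C')(N) = Mul(-4, Pow(Add(N, 0), Rational(1, 2))) = Mul(-4, Pow(N, Rational(1, 2))))
Function('l')(a) = 3 (Function('l')(a) = Add(8, Mul(-2, Add(Rational(5, 2), Add(a, Mul(-1, a))))) = Add(8, Mul(-2, Add(Rational(5, 2), 0))) = Add(8, Mul(-2, Rational(5, 2))) = Add(8, -5) = 3)
Pow(Add(301, Function('y')(Function('l')(Function('b')(5, 6)), Function('C')(-4))), -1) = Pow(Add(301, Pow(3, 2)), -1) = Pow(Add(301, 9), -1) = Pow(310, -1) = Rational(1, 310)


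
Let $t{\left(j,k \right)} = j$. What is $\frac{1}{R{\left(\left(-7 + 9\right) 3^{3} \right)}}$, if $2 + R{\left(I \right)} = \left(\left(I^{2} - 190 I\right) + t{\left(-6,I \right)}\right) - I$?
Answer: $- \frac{1}{7406} \approx -0.00013503$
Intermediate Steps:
$R{\left(I \right)} = -8 + I^{2} - 191 I$ ($R{\left(I \right)} = -2 - \left(6 - I^{2} + 191 I\right) = -8 + I^{2} - 191 I$)
$\frac{1}{R{\left(\left(-7 + 9\right) 3^{3} \right)}} = \frac{1}{-8 + \left(\left(-7 + 9\right) 3^{3}\right)^{2} - 191 \left(-7 + 9\right) 3^{3}} = \frac{1}{-8 + \left(2 \cdot 27\right)^{2} - 191 \cdot 2 \cdot 27} = \frac{1}{-8 + 54^{2} - 10314} = \frac{1}{-8 + 2916 - 10314} = \frac{1}{-7406} = - \frac{1}{7406}$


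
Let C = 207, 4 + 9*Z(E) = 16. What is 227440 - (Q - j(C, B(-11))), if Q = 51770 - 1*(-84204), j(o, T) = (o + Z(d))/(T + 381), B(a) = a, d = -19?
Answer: 20305577/222 ≈ 91467.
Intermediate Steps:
Z(E) = 4/3 (Z(E) = -4/9 + (1/9)*16 = -4/9 + 16/9 = 4/3)
j(o, T) = (4/3 + o)/(381 + T) (j(o, T) = (o + 4/3)/(T + 381) = (4/3 + o)/(381 + T))
Q = 135974 (Q = 51770 + 84204 = 135974)
227440 - (Q - j(C, B(-11))) = 227440 - (135974 - (4/3 + 207)/(381 - 11)) = 227440 - (135974 - 625/(370*3)) = 227440 - (135974 - 1*125/222) = 227440 - (135974 - 125/222) = 227440 - 1*30186103/222 = 227440 - 30186103/222 = 20305577/222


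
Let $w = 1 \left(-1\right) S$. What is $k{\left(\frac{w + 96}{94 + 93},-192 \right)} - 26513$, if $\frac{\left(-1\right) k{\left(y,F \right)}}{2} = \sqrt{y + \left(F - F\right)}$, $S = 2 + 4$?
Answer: $-26513 - \frac{6 \sqrt{1870}}{187} \approx -26514.0$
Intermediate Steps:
$S = 6$
$w = -6$ ($w = 1 \left(-1\right) 6 = \left(-1\right) 6 = -6$)
$k{\left(y,F \right)} = - 2 \sqrt{y}$ ($k{\left(y,F \right)} = - 2 \sqrt{y + \left(F - F\right)} = - 2 \sqrt{y + 0} = - 2 \sqrt{y}$)
$k{\left(\frac{w + 96}{94 + 93},-192 \right)} - 26513 = - 2 \sqrt{\frac{-6 + 96}{94 + 93}} - 26513 = - 2 \sqrt{\frac{90}{187}} - 26513 = - 2 \frac{3 \sqrt{1870}}{187} - 26513 = - \frac{6 \sqrt{1870}}{187} - 26513 = -26513 - \frac{6 \sqrt{1870}}{187}$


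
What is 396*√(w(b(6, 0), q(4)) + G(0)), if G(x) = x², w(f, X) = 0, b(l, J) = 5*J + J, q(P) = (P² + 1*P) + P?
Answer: 0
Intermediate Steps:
q(P) = P² + 2*P (q(P) = (P² + P) + P = (P + P²) + P = P² + 2*P)
b(l, J) = 6*J
396*√(w(b(6, 0), q(4)) + G(0)) = 396*√(0 + 0²) = 396*√(0 + 0) = 396*√0 = 396*0 = 0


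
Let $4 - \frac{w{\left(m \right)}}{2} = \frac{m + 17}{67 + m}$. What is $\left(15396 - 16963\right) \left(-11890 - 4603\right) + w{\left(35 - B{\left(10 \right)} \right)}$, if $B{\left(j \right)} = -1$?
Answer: $\frac{2661987411}{103} \approx 2.5845 \cdot 10^{7}$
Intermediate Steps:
$w{\left(m \right)} = 8 - \frac{2 \left(17 + m\right)}{67 + m}$ ($w{\left(m \right)} = 8 - 2 \frac{m + 17}{67 + m} = 8 - 2 \frac{17 + m}{67 + m} = 8 - \frac{2 \left(17 + m\right)}{67 + m}$)
$\left(15396 - 16963\right) \left(-11890 - 4603\right) + w{\left(35 - B{\left(10 \right)} \right)} = \left(15396 - 16963\right) \left(-11890 - 4603\right) + \frac{2 \left(251 + 3 \left(35 - -1\right)\right)}{67 + \left(35 - -1\right)} = \left(-1567\right) \left(-16493\right) + \frac{2 \left(251 + 3 \left(35 + 1\right)\right)}{67 + \left(35 + 1\right)} = 25844531 + \frac{2 \left(251 + 3 \cdot 36\right)}{67 + 36} = 25844531 + \frac{2 \left(251 + 108\right)}{103} = 25844531 + 2 \cdot \frac{1}{103} \cdot 359 = 25844531 + \frac{718}{103} = \frac{2661987411}{103}$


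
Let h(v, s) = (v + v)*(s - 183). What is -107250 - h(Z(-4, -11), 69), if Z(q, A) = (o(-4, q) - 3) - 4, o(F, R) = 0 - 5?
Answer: -109986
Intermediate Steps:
o(F, R) = -5
Z(q, A) = -12 (Z(q, A) = (-5 - 3) - 4 = -8 - 4 = -12)
h(v, s) = 2*v*(-183 + s) (h(v, s) = (2*v)*(-183 + s) = 2*v*(-183 + s))
-107250 - h(Z(-4, -11), 69) = -107250 - 2*(-12)*(-183 + 69) = -107250 - 2*(-12)*(-114) = -107250 - 1*2736 = -107250 - 2736 = -109986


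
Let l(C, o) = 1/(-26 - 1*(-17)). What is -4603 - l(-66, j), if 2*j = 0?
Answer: -41426/9 ≈ -4602.9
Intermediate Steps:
j = 0 (j = (½)*0 = 0)
l(C, o) = -⅑ (l(C, o) = 1/(-26 + 17) = 1/(-9) = -⅑)
-4603 - l(-66, j) = -4603 - 1*(-⅑) = -4603 + ⅑ = -41426/9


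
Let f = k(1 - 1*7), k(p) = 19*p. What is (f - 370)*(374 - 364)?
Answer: -4840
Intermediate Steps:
f = -114 (f = 19*(1 - 1*7) = 19*(1 - 7) = 19*(-6) = -114)
(f - 370)*(374 - 364) = (-114 - 370)*(374 - 364) = -484*10 = -4840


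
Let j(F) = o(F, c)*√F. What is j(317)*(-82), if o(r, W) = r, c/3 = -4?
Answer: -25994*√317 ≈ -4.6281e+5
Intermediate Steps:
c = -12 (c = 3*(-4) = -12)
j(F) = F^(3/2) (j(F) = F*√F = F^(3/2))
j(317)*(-82) = 317^(3/2)*(-82) = (317*√317)*(-82) = -25994*√317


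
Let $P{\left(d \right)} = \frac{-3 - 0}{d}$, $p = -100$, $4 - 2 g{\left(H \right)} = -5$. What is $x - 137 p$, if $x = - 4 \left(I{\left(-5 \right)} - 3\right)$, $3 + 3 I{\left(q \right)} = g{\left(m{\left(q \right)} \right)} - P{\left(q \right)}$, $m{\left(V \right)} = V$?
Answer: $\frac{68554}{5} \approx 13711.0$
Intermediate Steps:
$g{\left(H \right)} = \frac{9}{2}$ ($g{\left(H \right)} = 2 - - \frac{5}{2} = 2 + \frac{5}{2} = \frac{9}{2}$)
$P{\left(d \right)} = - \frac{3}{d}$ ($P{\left(d \right)} = \frac{-3 + 0}{d} = - \frac{3}{d}$)
$I{\left(q \right)} = \frac{1}{2} + \frac{1}{q}$ ($I{\left(q \right)} = -1 + \frac{\frac{9}{2} - - \frac{3}{q}}{3} = -1 + \frac{\frac{9}{2} + \frac{3}{q}}{3} = -1 + \left(\frac{3}{2} + \frac{1}{q}\right) = \frac{1}{2} + \frac{1}{q}$)
$x = \frac{54}{5}$ ($x = - 4 \left(\frac{2 - 5}{2 \left(-5\right)} - 3\right) = - 4 \left(\frac{1}{2} \left(- \frac{1}{5}\right) \left(-3\right) - 3\right) = - 4 \left(\frac{3}{10} - 3\right) = \left(-4\right) \left(- \frac{27}{10}\right) = \frac{54}{5} \approx 10.8$)
$x - 137 p = \frac{54}{5} - -13700 = \frac{54}{5} + 13700 = \frac{68554}{5}$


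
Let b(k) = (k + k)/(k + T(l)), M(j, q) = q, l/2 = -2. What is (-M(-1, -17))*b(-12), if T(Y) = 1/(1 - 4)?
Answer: 1224/37 ≈ 33.081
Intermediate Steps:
l = -4 (l = 2*(-2) = -4)
T(Y) = -1/3 (T(Y) = 1/(-3) = -1/3)
b(k) = 2*k/(-1/3 + k) (b(k) = (k + k)/(k - 1/3) = (2*k)/(-1/3 + k) = 2*k/(-1/3 + k))
(-M(-1, -17))*b(-12) = (-1*(-17))*(6*(-12)/(-1 + 3*(-12))) = 17*(6*(-12)/(-1 - 36)) = 17*(6*(-12)/(-37)) = 17*(6*(-12)*(-1/37)) = 17*(72/37) = 1224/37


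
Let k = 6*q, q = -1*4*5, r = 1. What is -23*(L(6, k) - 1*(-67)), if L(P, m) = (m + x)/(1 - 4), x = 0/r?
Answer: -2461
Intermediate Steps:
x = 0 (x = 0/1 = 0*1 = 0)
q = -20 (q = -4*5 = -20)
k = -120 (k = 6*(-20) = -120)
L(P, m) = -m/3 (L(P, m) = (m + 0)/(1 - 4) = m/(-3) = m*(-⅓) = -m/3)
-23*(L(6, k) - 1*(-67)) = -23*(-⅓*(-120) - 1*(-67)) = -23*(40 + 67) = -23*107 = -2461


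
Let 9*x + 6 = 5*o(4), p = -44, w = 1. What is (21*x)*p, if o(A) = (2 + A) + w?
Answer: -8932/3 ≈ -2977.3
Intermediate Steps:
o(A) = 3 + A (o(A) = (2 + A) + 1 = 3 + A)
x = 29/9 (x = -⅔ + (5*(3 + 4))/9 = -⅔ + (5*7)/9 = -⅔ + (⅑)*35 = -⅔ + 35/9 = 29/9 ≈ 3.2222)
(21*x)*p = (21*(29/9))*(-44) = (203/3)*(-44) = -8932/3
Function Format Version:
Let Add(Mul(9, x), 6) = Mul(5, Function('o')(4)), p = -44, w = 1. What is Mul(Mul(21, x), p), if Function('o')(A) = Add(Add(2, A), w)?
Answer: Rational(-8932, 3) ≈ -2977.3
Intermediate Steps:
Function('o')(A) = Add(3, A) (Function('o')(A) = Add(Add(2, A), 1) = Add(3, A))
x = Rational(29, 9) (x = Add(Rational(-2, 3), Mul(Rational(1, 9), Mul(5, Add(3, 4)))) = Add(Rational(-2, 3), Mul(Rational(1, 9), Mul(5, 7))) = Add(Rational(-2, 3), Mul(Rational(1, 9), 35)) = Add(Rational(-2, 3), Rational(35, 9)) = Rational(29, 9) ≈ 3.2222)
Mul(Mul(21, x), p) = Mul(Mul(21, Rational(29, 9)), -44) = Mul(Rational(203, 3), -44) = Rational(-8932, 3)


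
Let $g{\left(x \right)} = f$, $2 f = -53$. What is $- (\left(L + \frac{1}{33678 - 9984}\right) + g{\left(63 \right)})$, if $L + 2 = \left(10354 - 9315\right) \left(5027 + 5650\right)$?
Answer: $- \frac{131423207702}{11847} \approx -1.1093 \cdot 10^{7}$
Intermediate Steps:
$f = - \frac{53}{2}$ ($f = \frac{1}{2} \left(-53\right) = - \frac{53}{2} \approx -26.5$)
$g{\left(x \right)} = - \frac{53}{2}$
$L = 11093401$ ($L = -2 + \left(10354 - 9315\right) \left(5027 + 5650\right) = -2 + 1039 \cdot 10677 = -2 + 11093403 = 11093401$)
$- (\left(L + \frac{1}{33678 - 9984}\right) + g{\left(63 \right)}) = - (\left(11093401 + \frac{1}{33678 - 9984}\right) - \frac{53}{2}) = - (\left(11093401 + \frac{1}{23694}\right) - \frac{53}{2}) = - (\frac{262847043295}{23694} - \frac{53}{2}) = \left(-1\right) \frac{131423207702}{11847} = - \frac{131423207702}{11847}$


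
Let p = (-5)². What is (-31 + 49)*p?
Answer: 450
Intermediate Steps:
p = 25
(-31 + 49)*p = (-31 + 49)*25 = 18*25 = 450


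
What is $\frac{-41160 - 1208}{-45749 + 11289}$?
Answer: $\frac{10592}{8615} \approx 1.2295$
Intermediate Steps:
$\frac{-41160 - 1208}{-45749 + 11289} = - \frac{42368}{-34460} = \left(-42368\right) \left(- \frac{1}{34460}\right) = \frac{10592}{8615}$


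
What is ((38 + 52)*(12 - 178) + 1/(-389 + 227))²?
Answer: 5857760118961/26244 ≈ 2.2320e+8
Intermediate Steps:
((38 + 52)*(12 - 178) + 1/(-389 + 227))² = (90*(-166) + 1/(-162))² = (-14940 - 1/162)² = (-2420281/162)² = 5857760118961/26244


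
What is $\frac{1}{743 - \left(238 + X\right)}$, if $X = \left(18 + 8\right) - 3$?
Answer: $\frac{1}{482} \approx 0.0020747$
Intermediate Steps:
$X = 23$ ($X = 26 - 3 = 23$)
$\frac{1}{743 - \left(238 + X\right)} = \frac{1}{743 - 261} = \frac{1}{482}$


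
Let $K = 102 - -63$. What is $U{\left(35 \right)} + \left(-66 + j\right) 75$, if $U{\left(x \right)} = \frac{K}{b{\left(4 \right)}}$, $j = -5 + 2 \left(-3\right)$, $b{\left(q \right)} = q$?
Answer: $- \frac{22935}{4} \approx -5733.8$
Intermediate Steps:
$K = 165$ ($K = 102 + 63 = 165$)
$j = -11$ ($j = -5 - 6 = -11$)
$U{\left(x \right)} = \frac{165}{4}$
$U{\left(35 \right)} + \left(-66 + j\right) 75 = \frac{165}{4} + \left(-66 - 11\right) 75 = \frac{165}{4} - 5775 = - \frac{22935}{4}$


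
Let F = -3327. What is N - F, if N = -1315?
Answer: 2012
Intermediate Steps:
N - F = -1315 - 1*(-3327) = -1315 + 3327 = 2012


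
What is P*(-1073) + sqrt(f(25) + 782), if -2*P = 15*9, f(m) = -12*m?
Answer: 144855/2 + sqrt(482) ≈ 72450.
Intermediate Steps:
P = -135/2 (P = -15*9/2 = -1/2*135 = -135/2 ≈ -67.500)
P*(-1073) + sqrt(f(25) + 782) = -135/2*(-1073) + sqrt(-12*25 + 782) = 144855/2 + sqrt(-300 + 782) = 144855/2 + sqrt(482)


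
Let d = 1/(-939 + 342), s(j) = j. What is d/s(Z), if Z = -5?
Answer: 1/2985 ≈ 0.00033501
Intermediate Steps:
d = -1/597 (d = 1/(-597) = -1/597 ≈ -0.0016750)
d/s(Z) = -1/597/(-5) = -1/597*(-⅕) = 1/2985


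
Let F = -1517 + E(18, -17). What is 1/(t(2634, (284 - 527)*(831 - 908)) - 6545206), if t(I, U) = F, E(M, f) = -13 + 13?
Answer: -1/6546723 ≈ -1.5275e-7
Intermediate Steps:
E(M, f) = 0
F = -1517 (F = -1517 + 0 = -1517)
t(I, U) = -1517
1/(t(2634, (284 - 527)*(831 - 908)) - 6545206) = 1/(-1517 - 6545206) = 1/(-6546723) = -1/6546723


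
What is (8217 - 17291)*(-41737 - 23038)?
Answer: 587768350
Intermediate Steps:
(8217 - 17291)*(-41737 - 23038) = -9074*(-64775) = 587768350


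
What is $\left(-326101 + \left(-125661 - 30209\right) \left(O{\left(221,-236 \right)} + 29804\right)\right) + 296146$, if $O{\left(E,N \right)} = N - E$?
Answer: $-4574346845$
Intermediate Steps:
$\left(-326101 + \left(-125661 - 30209\right) \left(O{\left(221,-236 \right)} + 29804\right)\right) + 296146 = \left(-326101 + \left(-125661 - 30209\right) \left(\left(-236 - 221\right) + 29804\right)\right) + 296146 = \left(-326101 - 155870 \left(\left(-236 - 221\right) + 29804\right)\right) + 296146 = \left(-326101 - 155870 \left(-457 + 29804\right)\right) + 296146 = \left(-326101 - 4574316890\right) + 296146 = -4574642991 + 296146 = -4574346845$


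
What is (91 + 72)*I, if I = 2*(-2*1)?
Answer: -652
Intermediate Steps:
I = -4 (I = 2*(-2) = -4)
(91 + 72)*I = (91 + 72)*(-4) = 163*(-4) = -652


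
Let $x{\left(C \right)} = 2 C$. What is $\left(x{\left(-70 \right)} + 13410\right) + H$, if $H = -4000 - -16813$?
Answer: $26083$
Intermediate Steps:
$H = 12813$ ($H = -4000 + 16813 = 12813$)
$\left(x{\left(-70 \right)} + 13410\right) + H = \left(2 \left(-70\right) + 13410\right) + 12813 = \left(-140 + 13410\right) + 12813 = 13270 + 12813 = 26083$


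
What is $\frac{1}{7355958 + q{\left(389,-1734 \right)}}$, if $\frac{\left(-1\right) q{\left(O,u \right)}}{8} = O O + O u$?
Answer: $\frac{1}{11541598} \approx 8.6643 \cdot 10^{-8}$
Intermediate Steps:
$q{\left(O,u \right)} = - 8 O^{2} - 8 O u$ ($q{\left(O,u \right)} = - 8 \left(O O + O u\right) = - 8 \left(O^{2} + O u\right) = - 8 O^{2} - 8 O u$)
$\frac{1}{7355958 + q{\left(389,-1734 \right)}} = \frac{1}{7355958 - 3112 \left(389 - 1734\right)} = \frac{1}{7355958 - 3112 \left(-1345\right)} = \frac{1}{7355958 + 4185640} = \frac{1}{11541598}$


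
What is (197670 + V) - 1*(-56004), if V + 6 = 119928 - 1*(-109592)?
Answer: 483188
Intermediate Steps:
V = 229514 (V = -6 + (119928 - 1*(-109592)) = -6 + (119928 + 109592) = -6 + 229520 = 229514)
(197670 + V) - 1*(-56004) = (197670 + 229514) - 1*(-56004) = 427184 + 56004 = 483188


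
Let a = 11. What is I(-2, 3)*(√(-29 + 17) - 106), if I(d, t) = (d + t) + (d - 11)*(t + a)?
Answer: 19186 - 362*I*√3 ≈ 19186.0 - 627.0*I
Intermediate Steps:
I(d, t) = d + t + (-11 + d)*(11 + t) (I(d, t) = (d + t) + (d - 11)*(t + 11) = (d + t) + (-11 + d)*(11 + t) = d + t + (-11 + d)*(11 + t))
I(-2, 3)*(√(-29 + 17) - 106) = (-121 - 10*3 + 12*(-2) - 2*3)*(√(-29 + 17) - 106) = (-121 - 30 - 24 - 6)*(√(-12) - 106) = -181*(2*I*√3 - 106) = -181*(-106 + 2*I*√3) = 19186 - 362*I*√3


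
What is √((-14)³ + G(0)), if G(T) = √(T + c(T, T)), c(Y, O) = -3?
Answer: √(-2744 + I*√3) ≈ 0.0165 + 52.383*I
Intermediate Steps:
G(T) = √(-3 + T) (G(T) = √(T - 3) = √(-3 + T))
√((-14)³ + G(0)) = √((-14)³ + √(-3 + 0)) = √(-2744 + √(-3)) = √(-2744 + I*√3)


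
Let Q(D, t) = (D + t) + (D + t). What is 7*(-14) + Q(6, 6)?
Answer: -74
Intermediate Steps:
Q(D, t) = 2*D + 2*t
7*(-14) + Q(6, 6) = 7*(-14) + (2*6 + 2*6) = -98 + (12 + 12) = -98 + 24 = -74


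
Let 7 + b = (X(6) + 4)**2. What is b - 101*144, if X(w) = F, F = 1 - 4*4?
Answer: -14430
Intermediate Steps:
F = -15 (F = 1 - 16 = -15)
X(w) = -15
b = 114 (b = -7 + (-15 + 4)**2 = -7 + (-11)**2 = -7 + 121 = 114)
b - 101*144 = 114 - 101*144 = 114 - 14544 = -14430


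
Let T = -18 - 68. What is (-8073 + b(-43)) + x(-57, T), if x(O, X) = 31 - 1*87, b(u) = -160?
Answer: -8289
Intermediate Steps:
T = -86
x(O, X) = -56 (x(O, X) = 31 - 87 = -56)
(-8073 + b(-43)) + x(-57, T) = (-8073 - 160) - 56 = -8233 - 56 = -8289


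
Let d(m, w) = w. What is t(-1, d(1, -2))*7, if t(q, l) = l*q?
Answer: 14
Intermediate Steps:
t(-1, d(1, -2))*7 = -2*(-1)*7 = 2*7 = 14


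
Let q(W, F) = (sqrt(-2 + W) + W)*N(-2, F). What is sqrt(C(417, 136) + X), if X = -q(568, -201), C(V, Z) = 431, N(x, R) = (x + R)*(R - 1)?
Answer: sqrt(-23290977 - 41006*sqrt(566)) ≈ 4926.1*I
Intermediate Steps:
N(x, R) = (-1 + R)*(R + x) (N(x, R) = (R + x)*(-1 + R) = (-1 + R)*(R + x))
q(W, F) = (W + sqrt(-2 + W))*(2 + F**2 - 3*F) (q(W, F) = (sqrt(-2 + W) + W)*(F**2 - F - 1*(-2) + F*(-2)) = (W + sqrt(-2 + W))*(F**2 - F + 2 - 2*F) = (W + sqrt(-2 + W))*(2 + F**2 - 3*F))
X = -23291408 - 41006*sqrt(566) (X = -(568 + sqrt(-2 + 568))*(2 + (-201)**2 - 3*(-201)) = -(568 + sqrt(566))*(2 + 40401 + 603) = -(568 + sqrt(566))*41006 = -(23291408 + 41006*sqrt(566)) = -23291408 - 41006*sqrt(566) ≈ -2.4267e+7)
sqrt(C(417, 136) + X) = sqrt(431 + (-23291408 - 41006*sqrt(566))) = sqrt(-23290977 - 41006*sqrt(566))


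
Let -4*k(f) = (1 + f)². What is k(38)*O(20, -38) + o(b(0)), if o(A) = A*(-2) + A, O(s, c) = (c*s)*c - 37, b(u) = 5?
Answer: -43870223/4 ≈ -1.0968e+7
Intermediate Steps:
O(s, c) = -37 + s*c² (O(s, c) = s*c² - 37 = -37 + s*c²)
o(A) = -A (o(A) = -2*A + A = -A)
k(f) = -(1 + f)²/4
k(38)*O(20, -38) + o(b(0)) = (-(1 + 38)²/4)*(-37 + 20*(-38)²) - 1*5 = (-¼*39²)*(-37 + 20*1444) - 5 = (-¼*1521)*(-37 + 28880) - 5 = -1521/4*28843 - 5 = -43870203/4 - 5 = -43870223/4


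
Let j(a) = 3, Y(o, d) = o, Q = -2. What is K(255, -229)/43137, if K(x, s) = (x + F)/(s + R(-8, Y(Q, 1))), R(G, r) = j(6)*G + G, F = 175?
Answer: -430/11258757 ≈ -3.8192e-5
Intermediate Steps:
R(G, r) = 4*G (R(G, r) = 3*G + G = 4*G)
K(x, s) = (175 + x)/(-32 + s) (K(x, s) = (x + 175)/(s + 4*(-8)) = (175 + x)/(s - 32) = (175 + x)/(-32 + s))
K(255, -229)/43137 = ((175 + 255)/(-32 - 229))/43137 = (430/(-261))*(1/43137) = -1/261*430*(1/43137) = -430/261*1/43137 = -430/11258757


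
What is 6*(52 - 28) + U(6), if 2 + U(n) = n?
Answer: 148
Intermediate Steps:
U(n) = -2 + n
6*(52 - 28) + U(6) = 6*(52 - 28) + (-2 + 6) = 6*24 + 4 = 144 + 4 = 148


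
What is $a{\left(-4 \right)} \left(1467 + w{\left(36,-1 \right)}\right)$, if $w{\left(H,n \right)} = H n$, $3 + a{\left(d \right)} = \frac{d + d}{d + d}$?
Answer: $-2862$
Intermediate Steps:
$a{\left(d \right)} = -2$ ($a{\left(d \right)} = -3 + \frac{d + d}{d + d} = -3 + \frac{2 d}{2 d} = -3 + 2 d \frac{1}{2 d} = -3 + 1 = -2$)
$a{\left(-4 \right)} \left(1467 + w{\left(36,-1 \right)}\right) = - 2 \left(1467 + 36 \left(-1\right)\right) = - 2 \left(1467 - 36\right) = \left(-2\right) 1431 = -2862$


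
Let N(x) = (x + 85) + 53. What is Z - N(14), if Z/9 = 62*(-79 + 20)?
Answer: -33074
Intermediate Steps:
Z = -32922 (Z = 9*(62*(-79 + 20)) = 9*(62*(-59)) = 9*(-3658) = -32922)
N(x) = 138 + x (N(x) = (85 + x) + 53 = 138 + x)
Z - N(14) = -32922 - (138 + 14) = -32922 - 1*152 = -32922 - 152 = -33074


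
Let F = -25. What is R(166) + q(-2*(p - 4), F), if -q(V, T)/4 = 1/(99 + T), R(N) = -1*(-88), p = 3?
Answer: 3254/37 ≈ 87.946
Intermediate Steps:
R(N) = 88
q(V, T) = -4/(99 + T)
R(166) + q(-2*(p - 4), F) = 88 - 4/(99 - 25) = 88 - 4/74 = 88 - 4*1/74 = 88 - 2/37 = 3254/37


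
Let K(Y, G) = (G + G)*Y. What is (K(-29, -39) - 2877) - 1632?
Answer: -2247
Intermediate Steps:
K(Y, G) = 2*G*Y (K(Y, G) = (2*G)*Y = 2*G*Y)
(K(-29, -39) - 2877) - 1632 = (2*(-39)*(-29) - 2877) - 1632 = (2262 - 2877) - 1632 = -615 - 1632 = -2247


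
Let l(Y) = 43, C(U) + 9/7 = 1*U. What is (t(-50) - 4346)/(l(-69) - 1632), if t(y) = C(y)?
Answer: 30781/11123 ≈ 2.7673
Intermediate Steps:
C(U) = -9/7 + U (C(U) = -9/7 + 1*U = -9/7 + U)
t(y) = -9/7 + y
(t(-50) - 4346)/(l(-69) - 1632) = ((-9/7 - 50) - 4346)/(43 - 1632) = (-359/7 - 4346)/(-1589) = -30781/7*(-1/1589) = 30781/11123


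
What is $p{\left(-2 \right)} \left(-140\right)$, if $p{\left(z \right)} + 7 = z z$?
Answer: $420$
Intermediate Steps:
$p{\left(z \right)} = -7 + z^{2}$ ($p{\left(z \right)} = -7 + z z = -7 + z^{2}$)
$p{\left(-2 \right)} \left(-140\right) = \left(-7 + \left(-2\right)^{2}\right) \left(-140\right) = \left(-7 + 4\right) \left(-140\right) = \left(-3\right) \left(-140\right) = 420$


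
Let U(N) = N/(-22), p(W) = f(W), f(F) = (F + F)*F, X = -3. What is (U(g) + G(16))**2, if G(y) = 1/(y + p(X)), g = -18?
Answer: 100489/139876 ≈ 0.71842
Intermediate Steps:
f(F) = 2*F**2 (f(F) = (2*F)*F = 2*F**2)
p(W) = 2*W**2
U(N) = -N/22 (U(N) = N*(-1/22) = -N/22)
G(y) = 1/(18 + y) (G(y) = 1/(y + 2*(-3)**2) = 1/(y + 2*9) = 1/(y + 18) = 1/(18 + y))
(U(g) + G(16))**2 = (-1/22*(-18) + 1/(18 + 16))**2 = (9/11 + 1/34)**2 = (317/374)**2 = 100489/139876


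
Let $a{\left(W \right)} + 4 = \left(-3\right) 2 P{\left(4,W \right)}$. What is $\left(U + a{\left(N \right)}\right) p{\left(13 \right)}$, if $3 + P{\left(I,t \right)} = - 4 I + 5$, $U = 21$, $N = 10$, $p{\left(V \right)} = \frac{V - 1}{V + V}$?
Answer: $\frac{606}{13} \approx 46.615$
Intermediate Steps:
$p{\left(V \right)} = \frac{-1 + V}{2 V}$
$P{\left(I,t \right)} = 2 - 4 I$ ($P{\left(I,t \right)} = -3 - \left(-5 + 4 I\right) = 2 - 4 I$)
$a{\left(W \right)} = 80$ ($a{\left(W \right)} = -4 + \left(-3\right) 2 \left(2 - 16\right) = -4 - 6 \left(2 - 16\right) = -4 - -84 = -4 + 84 = 80$)
$\left(U + a{\left(N \right)}\right) p{\left(13 \right)} = \left(21 + 80\right) \frac{-1 + 13}{2 \cdot 13} = 101 \cdot \frac{1}{2} \cdot \frac{1}{13} \cdot 12 = 101 \cdot \frac{6}{13} = \frac{606}{13}$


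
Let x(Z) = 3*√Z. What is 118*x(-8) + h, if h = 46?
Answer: 46 + 708*I*√2 ≈ 46.0 + 1001.3*I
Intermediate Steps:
118*x(-8) + h = 118*(3*√(-8)) + 46 = 118*(3*(2*I*√2)) + 46 = 118*(6*I*√2) + 46 = 708*I*√2 + 46 = 46 + 708*I*√2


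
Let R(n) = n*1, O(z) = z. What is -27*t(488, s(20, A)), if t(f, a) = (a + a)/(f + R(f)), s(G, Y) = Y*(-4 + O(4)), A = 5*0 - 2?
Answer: 0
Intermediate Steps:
R(n) = n
A = -2 (A = 0 - 2 = -2)
s(G, Y) = 0 (s(G, Y) = Y*(-4 + 4) = Y*0 = 0)
t(f, a) = a/f (t(f, a) = (a + a)/(f + f) = (2*a)/((2*f)) = (2*a)*(1/(2*f)) = a/f)
-27*t(488, s(20, A)) = -0/488 = -27*0 = 0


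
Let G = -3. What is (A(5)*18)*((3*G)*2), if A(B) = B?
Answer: -1620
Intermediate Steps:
(A(5)*18)*((3*G)*2) = (5*18)*((3*(-3))*2) = 90*(-9*2) = 90*(-18) = -1620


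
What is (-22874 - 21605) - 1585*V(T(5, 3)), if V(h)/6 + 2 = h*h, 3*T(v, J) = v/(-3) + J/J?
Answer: -700073/27 ≈ -25929.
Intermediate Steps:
T(v, J) = ⅓ - v/9 (T(v, J) = (v/(-3) + J/J)/3 = (v*(-⅓) + 1)/3 = (-v/3 + 1)/3 = (1 - v/3)/3 = ⅓ - v/9)
V(h) = -12 + 6*h² (V(h) = -12 + 6*(h*h) = -12 + 6*h²)
(-22874 - 21605) - 1585*V(T(5, 3)) = (-22874 - 21605) - 1585*(-12 + 6*(⅓ - ⅑*5)²) = -44479 - 1585*(-12 + 6*(⅓ - 5/9)²) = -44479 - 1585*(-12 + 6*(-2/9)²) = -44479 - 1585*(-12 + 6*(4/81)) = -44479 - 1585*(-12 + 8/27) = -44479 - 1585*(-316/27) = -44479 + 500860/27 = -700073/27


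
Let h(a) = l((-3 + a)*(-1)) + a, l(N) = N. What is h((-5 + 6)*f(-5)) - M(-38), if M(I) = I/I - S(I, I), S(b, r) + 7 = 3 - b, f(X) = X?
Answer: 36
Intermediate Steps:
S(b, r) = -4 - b (S(b, r) = -7 + (3 - b) = -4 - b)
h(a) = 3 (h(a) = (-3 + a)*(-1) + a = (3 - a) + a = 3)
M(I) = 5 + I (M(I) = I/I - (-4 - I) = 1 + (4 + I) = 5 + I)
h((-5 + 6)*f(-5)) - M(-38) = 3 - (5 - 38) = 3 - 1*(-33) = 3 + 33 = 36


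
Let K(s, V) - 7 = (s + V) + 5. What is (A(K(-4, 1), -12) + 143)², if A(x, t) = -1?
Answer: 20164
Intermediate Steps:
K(s, V) = 12 + V + s (K(s, V) = 7 + ((s + V) + 5) = 7 + ((V + s) + 5) = 7 + (5 + V + s) = 12 + V + s)
(A(K(-4, 1), -12) + 143)² = (-1 + 143)² = 142² = 20164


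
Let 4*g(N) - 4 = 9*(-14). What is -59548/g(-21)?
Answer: 119096/61 ≈ 1952.4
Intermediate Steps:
g(N) = -61/2 (g(N) = 1 + (9*(-14))/4 = 1 + (1/4)*(-126) = 1 - 63/2 = -61/2)
-59548/g(-21) = -59548/(-61/2) = -59548*(-2/61) = 119096/61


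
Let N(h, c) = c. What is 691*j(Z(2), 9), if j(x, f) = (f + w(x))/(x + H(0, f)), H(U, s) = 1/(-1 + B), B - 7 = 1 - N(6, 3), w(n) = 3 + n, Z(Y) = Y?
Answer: 38696/9 ≈ 4299.6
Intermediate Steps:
B = 5 (B = 7 + (1 - 1*3) = 7 + (1 - 3) = 7 - 2 = 5)
H(U, s) = 1/4 (H(U, s) = 1/(-1 + 5) = 1/4)
j(x, f) = (3 + f + x)/(1/4 + x) (j(x, f) = (f + (3 + x))/(x + 1/4) = (3 + f + x)/(1/4 + x))
691*j(Z(2), 9) = 691*(4*(3 + 9 + 2)/(1 + 4*2)) = 691*(4*14/(1 + 8)) = 691*(4*14/9) = 691*(4*(1/9)*14) = 691*(56/9) = 38696/9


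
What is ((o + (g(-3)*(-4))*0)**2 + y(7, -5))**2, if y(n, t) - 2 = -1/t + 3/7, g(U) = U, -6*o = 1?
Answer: 11202409/1587600 ≈ 7.0562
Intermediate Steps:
o = -1/6 (o = -1/6*1 = -1/6 ≈ -0.16667)
y(n, t) = 17/7 - 1/t (y(n, t) = 2 + (-1/t + 3/7) = 2 + (3/7 - 1/t) = 17/7 - 1/t)
((o + (g(-3)*(-4))*0)**2 + y(7, -5))**2 = ((-1/6 - 3*(-4)*0)**2 + (17/7 - 1/(-5)))**2 = ((-1/6 + 12*0)**2 + (17/7 - 1*(-1/5)))**2 = ((-1/6 + 0)**2 + (17/7 + 1/5))**2 = ((-1/6)**2 + 92/35)**2 = (1/36 + 92/35)**2 = (3347/1260)**2 = 11202409/1587600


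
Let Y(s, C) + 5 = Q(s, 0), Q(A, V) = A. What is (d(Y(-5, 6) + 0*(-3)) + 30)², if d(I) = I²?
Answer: 16900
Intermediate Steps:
Y(s, C) = -5 + s
(d(Y(-5, 6) + 0*(-3)) + 30)² = (((-5 - 5) + 0*(-3))² + 30)² = ((-10 + 0)² + 30)² = ((-10)² + 30)² = (100 + 30)² = 130² = 16900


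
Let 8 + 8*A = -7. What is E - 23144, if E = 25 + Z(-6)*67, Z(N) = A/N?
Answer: -369569/16 ≈ -23098.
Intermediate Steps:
A = -15/8 (A = -1 + (1/8)*(-7) = -1 - 7/8 = -15/8 ≈ -1.8750)
Z(N) = -15/(8*N)
E = 735/16 (E = 25 - 15/8/(-6)*67 = 25 - 15/8*(-1/6)*67 = 25 + (5/16)*67 = 25 + 335/16 = 735/16 ≈ 45.938)
E - 23144 = 735/16 - 23144 = -369569/16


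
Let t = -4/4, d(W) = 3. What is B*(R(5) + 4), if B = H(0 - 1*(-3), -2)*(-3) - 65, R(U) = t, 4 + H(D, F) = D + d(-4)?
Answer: -213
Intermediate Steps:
t = -1 (t = -4*¼ = -1)
H(D, F) = -1 + D (H(D, F) = -4 + (D + 3) = -4 + (3 + D) = -1 + D)
R(U) = -1
B = -71 (B = (-1 + (0 - 1*(-3)))*(-3) - 65 = (-1 + (0 + 3))*(-3) - 65 = (-1 + 3)*(-3) - 65 = 2*(-3) - 65 = -6 - 65 = -71)
B*(R(5) + 4) = -71*(-1 + 4) = -71*3 = -213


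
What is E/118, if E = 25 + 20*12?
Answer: 265/118 ≈ 2.2458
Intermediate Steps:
E = 265 (E = 25 + 240 = 265)
E/118 = 265/118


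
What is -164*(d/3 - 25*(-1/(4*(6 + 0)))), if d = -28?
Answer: 8159/6 ≈ 1359.8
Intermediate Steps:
-164*(d/3 - 25*(-1/(4*(6 + 0)))) = -164*(-28/3 - 25*(-1/(4*(6 + 0)))) = -164*(-28*1/3 - 25/(6*(-4))) = -164*(-28/3 - 25/(-24)) = -164*(-28/3 - 25*(-1/24)) = -164*(-28/3 + 25/24) = -164*(-199/24) = 8159/6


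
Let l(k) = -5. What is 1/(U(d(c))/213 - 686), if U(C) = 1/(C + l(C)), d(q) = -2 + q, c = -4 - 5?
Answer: -3408/2337889 ≈ -0.0014577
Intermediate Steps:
c = -9
U(C) = 1/(-5 + C) (U(C) = 1/(C - 5) = 1/(-5 + C))
1/(U(d(c))/213 - 686) = 1/(1/(-5 + (-2 - 9)*213) - 686) = 1/((1/213)/(-5 - 11) - 686) = 1/((1/213)/(-16) - 686) = 1/(-1/16*1/213 - 686) = 1/(-1/3408 - 686) = 1/(-2337889/3408) = -3408/2337889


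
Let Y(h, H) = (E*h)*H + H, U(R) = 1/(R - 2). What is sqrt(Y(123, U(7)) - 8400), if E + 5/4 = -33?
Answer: I*sqrt(924235)/10 ≈ 96.137*I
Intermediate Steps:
E = -137/4 (E = -5/4 - 33 = -137/4 ≈ -34.250)
U(R) = 1/(-2 + R)
Y(h, H) = H - 137*H*h/4 (Y(h, H) = (-137*h/4)*H + H = -137*H*h/4 + H = H - 137*H*h/4)
sqrt(Y(123, U(7)) - 8400) = sqrt((4 - 137*123)/(4*(-2 + 7)) - 8400) = sqrt((1/4)*(4 - 16851)/5 - 8400) = sqrt((1/4)*(1/5)*(-16847) - 8400) = sqrt(-16847/20 - 8400) = sqrt(-184847/20) = I*sqrt(924235)/10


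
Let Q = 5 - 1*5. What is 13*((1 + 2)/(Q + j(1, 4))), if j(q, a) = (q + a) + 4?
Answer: 13/3 ≈ 4.3333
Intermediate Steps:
j(q, a) = 4 + a + q (j(q, a) = (a + q) + 4 = 4 + a + q)
Q = 0 (Q = 5 - 5 = 0)
13*((1 + 2)/(Q + j(1, 4))) = 13*((1 + 2)/(0 + (4 + 4 + 1))) = 13*(3/(0 + 9)) = 13*(3/9) = 13*(3*(1/9)) = 13*(1/3) = 13/3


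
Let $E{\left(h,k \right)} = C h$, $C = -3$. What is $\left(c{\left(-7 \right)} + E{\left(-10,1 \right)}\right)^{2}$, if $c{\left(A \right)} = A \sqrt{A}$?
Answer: $557 - 420 i \sqrt{7} \approx 557.0 - 1111.2 i$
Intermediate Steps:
$E{\left(h,k \right)} = - 3 h$
$c{\left(A \right)} = A^{\frac{3}{2}}$
$\left(c{\left(-7 \right)} + E{\left(-10,1 \right)}\right)^{2} = \left(\left(-7\right)^{\frac{3}{2}} - -30\right)^{2} = \left(- 7 i \sqrt{7} + 30\right)^{2} = \left(30 - 7 i \sqrt{7}\right)^{2}$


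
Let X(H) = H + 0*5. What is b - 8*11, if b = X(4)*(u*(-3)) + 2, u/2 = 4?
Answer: -182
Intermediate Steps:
u = 8 (u = 2*4 = 8)
X(H) = H (X(H) = H + 0 = H)
b = -94 (b = 4*(8*(-3)) + 2 = 4*(-24) + 2 = -96 + 2 = -94)
b - 8*11 = -94 - 8*11 = -94 - 88 = -182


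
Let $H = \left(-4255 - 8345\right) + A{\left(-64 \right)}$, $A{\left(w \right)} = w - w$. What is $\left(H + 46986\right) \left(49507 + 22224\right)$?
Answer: $2466542166$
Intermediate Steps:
$A{\left(w \right)} = 0$
$H = -12600$ ($H = \left(-4255 - 8345\right) + 0 = -12600 + 0 = -12600$)
$\left(H + 46986\right) \left(49507 + 22224\right) = \left(-12600 + 46986\right) \left(49507 + 22224\right) = 34386 \cdot 71731 = 2466542166$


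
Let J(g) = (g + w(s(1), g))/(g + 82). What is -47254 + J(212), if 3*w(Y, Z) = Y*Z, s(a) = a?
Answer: -20838590/441 ≈ -47253.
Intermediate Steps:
w(Y, Z) = Y*Z/3 (w(Y, Z) = (Y*Z)/3 = Y*Z/3)
J(g) = 4*g/(3*(82 + g)) (J(g) = (g + (⅓)*1*g)/(g + 82) = (g + g/3)/(82 + g) = (4*g/3)/(82 + g) = 4*g/(3*(82 + g)))
-47254 + J(212) = -47254 + (4/3)*212/(82 + 212) = -47254 + (4/3)*212/294 = -47254 + (4/3)*212*(1/294) = -47254 + 424/441 = -20838590/441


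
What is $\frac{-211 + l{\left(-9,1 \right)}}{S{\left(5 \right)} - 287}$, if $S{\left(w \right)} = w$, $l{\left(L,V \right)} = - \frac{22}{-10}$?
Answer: $\frac{174}{235} \approx 0.74043$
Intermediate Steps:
$l{\left(L,V \right)} = \frac{11}{5}$ ($l{\left(L,V \right)} = \left(-22\right) \left(- \frac{1}{10}\right) = \frac{11}{5}$)
$\frac{-211 + l{\left(-9,1 \right)}}{S{\left(5 \right)} - 287} = \frac{-211 + \frac{11}{5}}{5 - 287} = - \frac{1044}{5 \left(-282\right)} = \left(- \frac{1044}{5}\right) \left(- \frac{1}{282}\right) = \frac{174}{235}$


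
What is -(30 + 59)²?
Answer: -7921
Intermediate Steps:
-(30 + 59)² = -1*89² = -1*7921 = -7921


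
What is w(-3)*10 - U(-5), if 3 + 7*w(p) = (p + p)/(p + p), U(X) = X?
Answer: 15/7 ≈ 2.1429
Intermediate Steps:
w(p) = -2/7 (w(p) = -3/7 + ((p + p)/(p + p))/7 = -3/7 + ((2*p)/((2*p)))/7 = -3/7 + ((2*p)*(1/(2*p)))/7 = -3/7 + (⅐)*1 = -3/7 + ⅐ = -2/7)
w(-3)*10 - U(-5) = -2/7*10 - 1*(-5) = -20/7 + 5 = 15/7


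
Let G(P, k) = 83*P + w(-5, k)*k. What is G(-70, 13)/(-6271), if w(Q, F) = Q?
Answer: 5875/6271 ≈ 0.93685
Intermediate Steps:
G(P, k) = -5*k + 83*P (G(P, k) = 83*P - 5*k = -5*k + 83*P)
G(-70, 13)/(-6271) = (-5*13 + 83*(-70))/(-6271) = (-65 - 5810)*(-1/6271) = -5875*(-1/6271) = 5875/6271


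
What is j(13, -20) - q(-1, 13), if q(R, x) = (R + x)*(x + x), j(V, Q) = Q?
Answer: -332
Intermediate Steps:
q(R, x) = 2*x*(R + x) (q(R, x) = (R + x)*(2*x) = 2*x*(R + x))
j(13, -20) - q(-1, 13) = -20 - 2*13*(-1 + 13) = -20 - 2*13*12 = -20 - 1*312 = -20 - 312 = -332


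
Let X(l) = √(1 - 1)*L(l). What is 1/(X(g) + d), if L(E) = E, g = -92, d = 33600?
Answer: 1/33600 ≈ 2.9762e-5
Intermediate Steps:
X(l) = 0 (X(l) = √(1 - 1)*l = √0*l = 0*l = 0)
1/(X(g) + d) = 1/(0 + 33600) = 1/33600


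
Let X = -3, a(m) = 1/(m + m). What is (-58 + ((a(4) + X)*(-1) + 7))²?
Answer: 148225/64 ≈ 2316.0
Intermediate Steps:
a(m) = 1/(2*m)
(-58 + ((a(4) + X)*(-1) + 7))² = (-58 + (((½)/4 - 3)*(-1) + 7))² = (-58 + (((½)*(¼) - 3)*(-1) + 7))² = (-58 + ((⅛ - 3)*(-1) + 7))² = (-58 + (-23/8*(-1) + 7))² = (-58 + (23/8 + 7))² = (-58 + 79/8)² = (-385/8)² = 148225/64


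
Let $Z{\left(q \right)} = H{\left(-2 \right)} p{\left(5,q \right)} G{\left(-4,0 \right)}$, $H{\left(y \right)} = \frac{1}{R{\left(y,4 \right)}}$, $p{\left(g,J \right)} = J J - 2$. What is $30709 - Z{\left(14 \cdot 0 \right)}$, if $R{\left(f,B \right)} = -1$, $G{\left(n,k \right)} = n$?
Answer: $30717$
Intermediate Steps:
$p{\left(g,J \right)} = -2 + J^{2}$ ($p{\left(g,J \right)} = J^{2} - 2 = -2 + J^{2}$)
$H{\left(y \right)} = -1$ ($H{\left(y \right)} = \frac{1}{-1} = -1$)
$Z{\left(q \right)} = -8 + 4 q^{2}$ ($Z{\left(q \right)} = - (-2 + q^{2}) \left(-4\right) = \left(2 - q^{2}\right) \left(-4\right) = -8 + 4 q^{2}$)
$30709 - Z{\left(14 \cdot 0 \right)} = 30709 - \left(-8 + 4 \left(14 \cdot 0\right)^{2}\right) = 30709 - \left(-8 + 4 \cdot 0^{2}\right) = 30709 - \left(-8 + 4 \cdot 0\right) = 30709 - \left(-8 + 0\right) = 30709 - -8 = 30709 + 8 = 30717$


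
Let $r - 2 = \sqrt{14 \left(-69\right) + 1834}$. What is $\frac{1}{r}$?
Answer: $- \frac{1}{432} + \frac{\sqrt{217}}{432} \approx 0.031785$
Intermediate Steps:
$r = 2 + 2 \sqrt{217}$ ($r = 2 + \sqrt{14 \left(-69\right) + 1834} = 2 + \sqrt{-966 + 1834} = 2 + \sqrt{868} = 2 + 2 \sqrt{217} \approx 31.462$)
$\frac{1}{r} = \frac{1}{2 + 2 \sqrt{217}}$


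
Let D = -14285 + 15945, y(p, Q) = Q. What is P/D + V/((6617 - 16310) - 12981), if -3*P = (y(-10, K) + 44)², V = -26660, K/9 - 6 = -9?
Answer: 21035669/18819420 ≈ 1.1178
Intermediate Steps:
K = -27 (K = 54 + 9*(-9) = 54 - 81 = -27)
D = 1660
P = -289/3 (P = -(-27 + 44)²/3 = -⅓*17² = -⅓*289 = -289/3 ≈ -96.333)
P/D + V/((6617 - 16310) - 12981) = -289/3/1660 - 26660/((6617 - 16310) - 12981) = -289/3*1/1660 - 26660/(-9693 - 12981) = -289/4980 - 26660/(-22674) = -289/4980 - 26660*(-1/22674) = -289/4980 + 13330/11337 = 21035669/18819420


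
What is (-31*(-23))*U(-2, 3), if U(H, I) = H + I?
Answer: 713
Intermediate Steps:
(-31*(-23))*U(-2, 3) = (-31*(-23))*(-2 + 3) = 713*1 = 713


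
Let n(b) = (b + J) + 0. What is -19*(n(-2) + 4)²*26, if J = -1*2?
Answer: 0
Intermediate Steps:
J = -2
n(b) = -2 + b (n(b) = (b - 2) + 0 = (-2 + b) + 0 = -2 + b)
-19*(n(-2) + 4)²*26 = -19*((-2 - 2) + 4)²*26 = -19*(-4 + 4)²*26 = -19*0²*26 = -19*0*26 = 0*26 = 0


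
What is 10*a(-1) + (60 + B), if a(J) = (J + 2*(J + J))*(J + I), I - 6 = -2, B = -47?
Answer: -137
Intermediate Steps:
I = 4 (I = 6 - 2 = 4)
a(J) = 5*J*(4 + J) (a(J) = (J + 2*(J + J))*(J + 4) = (J + 2*(2*J))*(4 + J) = (J + 4*J)*(4 + J) = (5*J)*(4 + J) = 5*J*(4 + J))
10*a(-1) + (60 + B) = 10*(5*(-1)*(4 - 1)) + (60 - 47) = 10*(5*(-1)*3) + 13 = 10*(-15) + 13 = -150 + 13 = -137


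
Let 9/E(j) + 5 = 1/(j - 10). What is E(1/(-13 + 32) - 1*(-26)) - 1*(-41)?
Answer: 19667/502 ≈ 39.177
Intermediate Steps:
E(j) = 9/(-5 + 1/(-10 + j)) (E(j) = 9/(-5 + 1/(j - 10)) = 9/(-5 + 1/(-10 + j)))
E(1/(-13 + 32) - 1*(-26)) - 1*(-41) = 9*(10 - (1/(-13 + 32) - 1*(-26)))/(-51 + 5*(1/(-13 + 32) - 1*(-26))) - 1*(-41) = 9*(10 - (1/19 + 26))/(-51 + 5*(1/19 + 26)) + 41 = 9*(10 - 1*495/19)/(-51 + 5*(495/19)) + 41 = 9*(10 - 495/19)/(-51 + 2475/19) + 41 = 9*(-305/19)/(1506/19) + 41 = 9*(19/1506)*(-305/19) + 41 = -915/502 + 41 = 19667/502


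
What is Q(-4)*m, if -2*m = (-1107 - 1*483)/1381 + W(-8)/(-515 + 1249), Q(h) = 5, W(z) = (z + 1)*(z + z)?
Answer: 1265485/506827 ≈ 2.4969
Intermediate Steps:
W(z) = 2*z*(1 + z) (W(z) = (1 + z)*(2*z) = 2*z*(1 + z))
m = 253097/506827 (m = -((-1107 - 1*483)/1381 + (2*(-8)*(1 - 8))/(-515 + 1249))/2 = -((-1107 - 483)*(1/1381) + (2*(-8)*(-7))/734)/2 = -(-1590*1/1381 + 112*(1/734))/2 = -(-1590/1381 + 56/367)/2 = -½*(-506194/506827) = 253097/506827 ≈ 0.49938)
Q(-4)*m = 5*(253097/506827) = 1265485/506827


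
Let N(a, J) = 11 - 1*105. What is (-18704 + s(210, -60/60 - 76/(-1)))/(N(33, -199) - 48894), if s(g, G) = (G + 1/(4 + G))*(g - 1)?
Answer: 119541/1935026 ≈ 0.061777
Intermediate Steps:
N(a, J) = -94 (N(a, J) = 11 - 105 = -94)
s(g, G) = (-1 + g)*(G + 1/(4 + G)) (s(g, G) = (G + 1/(4 + G))*(-1 + g) = (-1 + g)*(G + 1/(4 + G)))
(-18704 + s(210, -60/60 - 76/(-1)))/(N(33, -199) - 48894) = (-18704 + (-1 + 210 - (-60/60 - 76/(-1))**2 - 4*(-60/60 - 76/(-1)) + 210*(-60/60 - 76/(-1))**2 + 4*(-60/60 - 76/(-1))*210)/(4 + (-60/60 - 76/(-1))))/(-94 - 48894) = (-18704 + (-1 + 210 - (-60*1/60 - 76*(-1))**2 - 4*(-60*1/60 - 76*(-1)) + 210*(-60*1/60 - 76*(-1))**2 + 4*(-60*1/60 - 76*(-1))*210)/(4 + (-60*1/60 - 76*(-1))))/(-48988) = (-18704 + (-1 + 210 - (-1 + 76)**2 - 4*(-1 + 76) + 210*(-1 + 76)**2 + 4*(-1 + 76)*210)/(4 + (-1 + 76)))*(-1/48988) = (-18704 + (-1 + 210 - 1*75**2 - 4*75 + 210*75**2 + 4*75*210)/(4 + 75))*(-1/48988) = (-18704 + (-1 + 210 - 1*5625 - 300 + 210*5625 + 63000)/79)*(-1/48988) = (-18704 + (-1 + 210 - 5625 - 300 + 1181250 + 63000)/79)*(-1/48988) = (-18704 + (1/79)*1238534)*(-1/48988) = (-18704 + 1238534/79)*(-1/48988) = -239082/79*(-1/48988) = 119541/1935026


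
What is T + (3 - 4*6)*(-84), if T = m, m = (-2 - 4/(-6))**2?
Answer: 15892/9 ≈ 1765.8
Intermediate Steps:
m = 16/9 (m = (-2 - 4*(-1/6))**2 = (-2 + 2/3)**2 = (-4/3)**2 = 16/9 ≈ 1.7778)
T = 16/9 ≈ 1.7778
T + (3 - 4*6)*(-84) = 16/9 + (3 - 4*6)*(-84) = 16/9 + (3 - 24)*(-84) = 16/9 - 21*(-84) = 16/9 + 1764 = 15892/9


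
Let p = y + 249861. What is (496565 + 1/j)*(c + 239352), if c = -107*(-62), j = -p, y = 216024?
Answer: 56906938725313664/465885 ≈ 1.2215e+11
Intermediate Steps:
p = 465885 (p = 216024 + 249861 = 465885)
j = -465885 (j = -1*465885 = -465885)
c = 6634
(496565 + 1/j)*(c + 239352) = (496565 + 1/(-465885))*(6634 + 239352) = (496565 - 1/465885)*245986 = (231342185024/465885)*245986 = 56906938725313664/465885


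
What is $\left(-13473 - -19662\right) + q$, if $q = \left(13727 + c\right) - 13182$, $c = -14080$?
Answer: $-7346$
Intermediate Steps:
$q = -13535$ ($q = \left(13727 - 14080\right) - 13182 = -353 - 13182 = -13535$)
$\left(-13473 - -19662\right) + q = \left(-13473 - -19662\right) - 13535 = \left(-13473 + 19662\right) - 13535 = 6189 - 13535 = -7346$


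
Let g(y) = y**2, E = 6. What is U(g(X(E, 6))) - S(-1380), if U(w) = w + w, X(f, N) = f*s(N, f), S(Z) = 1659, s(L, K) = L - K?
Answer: -1659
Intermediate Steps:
X(f, N) = f*(N - f)
U(w) = 2*w
U(g(X(E, 6))) - S(-1380) = 2*(6*(6 - 1*6))**2 - 1*1659 = 2*(6*(6 - 6))**2 - 1659 = 2*(6*0)**2 - 1659 = 2*0**2 - 1659 = 2*0 - 1659 = 0 - 1659 = -1659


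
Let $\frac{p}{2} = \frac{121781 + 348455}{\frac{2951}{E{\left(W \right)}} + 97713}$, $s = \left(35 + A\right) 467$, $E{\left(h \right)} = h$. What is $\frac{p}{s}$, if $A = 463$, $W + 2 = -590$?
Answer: $\frac{278379712}{6726174430035} \approx 4.1388 \cdot 10^{-5}$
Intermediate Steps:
$W = -592$ ($W = -2 - 590 = -592$)
$s = 232566$ ($s = \left(35 + 463\right) 467 = 498 \cdot 467 = 232566$)
$p = \frac{556759424}{57843145}$ ($p = 2 \frac{121781 + 348455}{\frac{2951}{-592} + 97713} = 2 \frac{470236}{2951 \left(- \frac{1}{592}\right) + 97713} = 2 \frac{470236}{- \frac{2951}{592} + 97713} = 2 \frac{470236}{\frac{57843145}{592}} = 2 \cdot 470236 \cdot \frac{592}{57843145} = 2 \cdot \frac{278379712}{57843145} = \frac{556759424}{57843145} \approx 9.6253$)
$\frac{p}{s} = \frac{556759424}{57843145 \cdot 232566} = \frac{556759424}{57843145} \cdot \frac{1}{232566} = \frac{278379712}{6726174430035}$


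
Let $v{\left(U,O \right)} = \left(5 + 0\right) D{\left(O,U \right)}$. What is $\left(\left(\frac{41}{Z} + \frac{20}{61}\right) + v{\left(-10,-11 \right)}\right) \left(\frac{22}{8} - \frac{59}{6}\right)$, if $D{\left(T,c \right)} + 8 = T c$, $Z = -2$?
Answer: $- \frac{5079515}{1464} \approx -3469.6$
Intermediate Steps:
$D{\left(T,c \right)} = -8 + T c$
$v{\left(U,O \right)} = -40 + 5 O U$ ($v{\left(U,O \right)} = \left(5 + 0\right) \left(-8 + O U\right) = 5 \left(-8 + O U\right) = -40 + 5 O U$)
$\left(\left(\frac{41}{Z} + \frac{20}{61}\right) + v{\left(-10,-11 \right)}\right) \left(\frac{22}{8} - \frac{59}{6}\right) = \left(\left(\frac{41}{-2} + \frac{20}{61}\right) - \left(40 + 55 \left(-10\right)\right)\right) \left(\frac{22}{8} - \frac{59}{6}\right) = \left(\left(41 \left(- \frac{1}{2}\right) + 20 \cdot \frac{1}{61}\right) + \left(-40 + 550\right)\right) \left(22 \cdot \frac{1}{8} - \frac{59}{6}\right) = \left(\left(- \frac{41}{2} + \frac{20}{61}\right) + 510\right) \left(\frac{11}{4} - \frac{59}{6}\right) = \left(- \frac{2461}{122} + 510\right) \left(- \frac{85}{12}\right) = \frac{59759}{122} \left(- \frac{85}{12}\right) = - \frac{5079515}{1464}$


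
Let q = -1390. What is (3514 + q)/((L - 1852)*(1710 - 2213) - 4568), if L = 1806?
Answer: 354/3095 ≈ 0.11438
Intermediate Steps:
(3514 + q)/((L - 1852)*(1710 - 2213) - 4568) = (3514 - 1390)/((1806 - 1852)*(1710 - 2213) - 4568) = 2124/(-46*(-503) - 4568) = 2124/(23138 - 4568) = 2124/18570 = 2124*(1/18570) = 354/3095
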